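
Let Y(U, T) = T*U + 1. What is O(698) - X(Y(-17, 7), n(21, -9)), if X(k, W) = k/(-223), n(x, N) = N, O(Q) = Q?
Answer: 155536/223 ≈ 697.47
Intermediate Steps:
Y(U, T) = 1 + T*U
X(k, W) = -k/223 (X(k, W) = k*(-1/223) = -k/223)
O(698) - X(Y(-17, 7), n(21, -9)) = 698 - (-1)*(1 + 7*(-17))/223 = 698 - (-1)*(1 - 119)/223 = 698 - (-1)*(-118)/223 = 698 - 1*118/223 = 698 - 118/223 = 155536/223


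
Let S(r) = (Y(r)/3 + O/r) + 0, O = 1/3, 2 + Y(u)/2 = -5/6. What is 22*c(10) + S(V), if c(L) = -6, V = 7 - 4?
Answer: -1204/9 ≈ -133.78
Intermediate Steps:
V = 3
Y(u) = -17/3 (Y(u) = -4 + 2*(-5/6) = -4 + 2*(-5*⅙) = -4 + 2*(-⅚) = -4 - 5/3 = -17/3)
O = ⅓ ≈ 0.33333
S(r) = -17/9 + 1/(3*r) (S(r) = (-17/3/3 + 1/(3*r)) + 0 = (-17/3*⅓ + 1/(3*r)) + 0 = (-17/9 + 1/(3*r)) + 0 = -17/9 + 1/(3*r))
22*c(10) + S(V) = 22*(-6) + (⅑)*(3 - 17*3)/3 = -132 + (⅑)*(⅓)*(3 - 51) = -132 + (⅑)*(⅓)*(-48) = -132 - 16/9 = -1204/9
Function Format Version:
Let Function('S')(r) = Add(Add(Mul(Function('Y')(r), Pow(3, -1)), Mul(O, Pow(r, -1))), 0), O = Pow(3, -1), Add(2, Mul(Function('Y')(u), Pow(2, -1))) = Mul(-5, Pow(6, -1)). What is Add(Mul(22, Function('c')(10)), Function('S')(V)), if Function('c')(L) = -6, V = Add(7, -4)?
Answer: Rational(-1204, 9) ≈ -133.78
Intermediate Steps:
V = 3
Function('Y')(u) = Rational(-17, 3) (Function('Y')(u) = Add(-4, Mul(2, Mul(-5, Pow(6, -1)))) = Add(-4, Mul(2, Mul(-5, Rational(1, 6)))) = Add(-4, Mul(2, Rational(-5, 6))) = Add(-4, Rational(-5, 3)) = Rational(-17, 3))
O = Rational(1, 3) ≈ 0.33333
Function('S')(r) = Add(Rational(-17, 9), Mul(Rational(1, 3), Pow(r, -1))) (Function('S')(r) = Add(Add(Mul(Rational(-17, 3), Pow(3, -1)), Mul(Rational(1, 3), Pow(r, -1))), 0) = Add(Add(Mul(Rational(-17, 3), Rational(1, 3)), Mul(Rational(1, 3), Pow(r, -1))), 0) = Add(Add(Rational(-17, 9), Mul(Rational(1, 3), Pow(r, -1))), 0) = Add(Rational(-17, 9), Mul(Rational(1, 3), Pow(r, -1))))
Add(Mul(22, Function('c')(10)), Function('S')(V)) = Add(Mul(22, -6), Mul(Rational(1, 9), Pow(3, -1), Add(3, Mul(-17, 3)))) = Add(-132, Mul(Rational(1, 9), Rational(1, 3), Add(3, -51))) = Add(-132, Mul(Rational(1, 9), Rational(1, 3), -48)) = Add(-132, Rational(-16, 9)) = Rational(-1204, 9)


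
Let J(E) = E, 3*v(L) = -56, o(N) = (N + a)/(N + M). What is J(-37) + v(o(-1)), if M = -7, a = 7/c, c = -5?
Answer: -167/3 ≈ -55.667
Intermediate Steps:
a = -7/5 (a = 7/(-5) = 7*(-1/5) = -7/5 ≈ -1.4000)
o(N) = (-7/5 + N)/(-7 + N) (o(N) = (N - 7/5)/(N - 7) = (-7/5 + N)/(-7 + N))
v(L) = -56/3 (v(L) = (1/3)*(-56) = -56/3)
J(-37) + v(o(-1)) = -37 - 56/3 = -167/3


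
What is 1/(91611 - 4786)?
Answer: 1/86825 ≈ 1.1517e-5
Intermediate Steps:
1/(91611 - 4786) = 1/86825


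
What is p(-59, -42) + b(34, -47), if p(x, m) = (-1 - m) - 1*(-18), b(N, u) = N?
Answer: 93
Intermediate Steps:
p(x, m) = 17 - m (p(x, m) = (-1 - m) + 18 = 17 - m)
p(-59, -42) + b(34, -47) = (17 - 1*(-42)) + 34 = (17 + 42) + 34 = 59 + 34 = 93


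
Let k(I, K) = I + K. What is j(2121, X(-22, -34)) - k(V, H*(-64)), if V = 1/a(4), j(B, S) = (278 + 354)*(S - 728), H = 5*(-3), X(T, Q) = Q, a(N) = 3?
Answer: -1447633/3 ≈ -4.8254e+5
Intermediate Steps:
H = -15
j(B, S) = -460096 + 632*S (j(B, S) = 632*(-728 + S) = -460096 + 632*S)
V = ⅓ (V = 1/3 = ⅓ ≈ 0.33333)
j(2121, X(-22, -34)) - k(V, H*(-64)) = (-460096 + 632*(-34)) - (⅓ - 15*(-64)) = (-460096 - 21488) - (⅓ + 960) = -481584 - 1*2881/3 = -481584 - 2881/3 = -1447633/3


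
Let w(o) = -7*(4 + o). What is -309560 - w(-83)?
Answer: -310113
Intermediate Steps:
w(o) = -28 - 7*o
-309560 - w(-83) = -309560 - (-28 - 7*(-83)) = -309560 - (-28 + 581) = -309560 - 1*553 = -309560 - 553 = -310113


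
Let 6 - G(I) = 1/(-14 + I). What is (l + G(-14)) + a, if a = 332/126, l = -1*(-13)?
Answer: 5461/252 ≈ 21.671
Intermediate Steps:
G(I) = 6 - 1/(-14 + I)
l = 13
a = 166/63 (a = 332*(1/126) = 166/63 ≈ 2.6349)
(l + G(-14)) + a = (13 + (-85 + 6*(-14))/(-14 - 14)) + 166/63 = (13 + (-85 - 84)/(-28)) + 166/63 = (13 - 1/28*(-169)) + 166/63 = (13 + 169/28) + 166/63 = 533/28 + 166/63 = 5461/252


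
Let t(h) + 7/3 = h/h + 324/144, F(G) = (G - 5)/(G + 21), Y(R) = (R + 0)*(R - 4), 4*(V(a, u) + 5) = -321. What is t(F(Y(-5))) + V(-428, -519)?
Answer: -253/3 ≈ -84.333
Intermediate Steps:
V(a, u) = -341/4 (V(a, u) = -5 + (¼)*(-321) = -5 - 321/4 = -341/4)
Y(R) = R*(-4 + R)
F(G) = (-5 + G)/(21 + G)
t(h) = 11/12 (t(h) = -7/3 + (h/h + 324/144) = -7/3 + (1 + 324*(1/144)) = -7/3 + (1 + 9/4) = -7/3 + 13/4 = 11/12)
t(F(Y(-5))) + V(-428, -519) = 11/12 - 341/4 = -253/3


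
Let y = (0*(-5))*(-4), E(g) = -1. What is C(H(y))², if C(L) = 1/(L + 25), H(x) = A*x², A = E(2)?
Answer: 1/625 ≈ 0.0016000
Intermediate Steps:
A = -1
y = 0 (y = 0*(-4) = 0)
H(x) = -x²
C(L) = 1/(25 + L)
C(H(y))² = (1/(25 - 1*0²))² = (1/(25 - 1*0))² = (1/(25 + 0))² = (1/25)² = 1/625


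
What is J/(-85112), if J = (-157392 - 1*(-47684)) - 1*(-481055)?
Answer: -371347/85112 ≈ -4.3630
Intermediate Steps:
J = 371347 (J = (-157392 + 47684) + 481055 = -109708 + 481055 = 371347)
J/(-85112) = 371347/(-85112) = 371347*(-1/85112) = -371347/85112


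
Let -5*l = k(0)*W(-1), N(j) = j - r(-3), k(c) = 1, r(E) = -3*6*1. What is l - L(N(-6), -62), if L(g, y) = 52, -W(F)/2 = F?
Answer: -262/5 ≈ -52.400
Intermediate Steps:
r(E) = -18 (r(E) = -18*1 = -18)
W(F) = -2*F
N(j) = 18 + j (N(j) = j - 1*(-18) = j + 18 = 18 + j)
l = -⅖ (l = -(-2*(-1))/5 = -2/5 = -⅕*2 = -⅖ ≈ -0.40000)
l - L(N(-6), -62) = -⅖ - 1*52 = -⅖ - 52 = -262/5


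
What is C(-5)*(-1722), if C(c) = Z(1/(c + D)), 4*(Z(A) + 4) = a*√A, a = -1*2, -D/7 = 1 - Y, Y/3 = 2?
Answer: 6888 + 287*√30/10 ≈ 7045.2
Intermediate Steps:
Y = 6 (Y = 3*2 = 6)
D = 35 (D = -7*(1 - 1*6) = -7*(1 - 6) = -7*(-5) = 35)
a = -2
Z(A) = -4 - √A/2 (Z(A) = -4 + (-2*√A)/4 = -4 - √A/2)
C(c) = -4 - √(1/(35 + c))/2 (C(c) = -4 - √(1/(c + 35))/2 = -4 - √(1/(35 + c))/2)
C(-5)*(-1722) = (-4 - 1/(2*√(35 - 5)))*(-1722) = (-4 - √30/30/2)*(-1722) = (-4 - √30/60)*(-1722) = 6888 + 287*√30/10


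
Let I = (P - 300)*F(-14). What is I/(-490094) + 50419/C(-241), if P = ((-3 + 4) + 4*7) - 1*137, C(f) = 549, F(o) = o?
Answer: 12353456749/134530803 ≈ 91.826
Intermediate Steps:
P = -108 (P = (1 + 28) - 137 = 29 - 137 = -108)
I = 5712 (I = (-108 - 300)*(-14) = -408*(-14) = 5712)
I/(-490094) + 50419/C(-241) = 5712/(-490094) + 50419/549 = 5712*(-1/490094) + 50419*(1/549) = -2856/245047 + 50419/549 = 12353456749/134530803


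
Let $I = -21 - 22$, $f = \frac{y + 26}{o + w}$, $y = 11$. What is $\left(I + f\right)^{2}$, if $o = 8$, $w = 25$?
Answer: $\frac{1909924}{1089} \approx 1753.8$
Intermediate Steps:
$f = \frac{37}{33}$ ($f = \frac{11 + 26}{8 + 25} = \frac{37}{33} \approx 1.1212$)
$I = -43$
$\left(I + f\right)^{2} = \left(-43 + \frac{37}{33}\right)^{2} = \left(- \frac{1382}{33}\right)^{2} = \frac{1909924}{1089}$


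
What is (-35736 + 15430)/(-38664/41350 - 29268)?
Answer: 16147175/23274432 ≈ 0.69377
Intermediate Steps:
(-35736 + 15430)/(-38664/41350 - 29268) = -20306/(-38664*1/41350 - 29268) = -20306/(-19332/20675 - 29268) = -20306/(-605135232/20675) = -20306*(-20675/605135232) = 16147175/23274432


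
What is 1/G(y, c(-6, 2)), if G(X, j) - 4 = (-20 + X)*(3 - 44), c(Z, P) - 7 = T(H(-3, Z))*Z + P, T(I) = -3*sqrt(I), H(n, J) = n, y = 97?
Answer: -1/3153 ≈ -0.00031716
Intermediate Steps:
c(Z, P) = 7 + P - 3*I*Z*sqrt(3) (c(Z, P) = 7 + ((-3*I*sqrt(3))*Z + P) = 7 + (-3*I*Z*sqrt(3) + P) = 7 + (P - 3*I*Z*sqrt(3)) = 7 + P - 3*I*Z*sqrt(3))
G(X, j) = 824 - 41*X (G(X, j) = 4 + (-20 + X)*(3 - 44) = 4 + (-20 + X)*(-41) = 4 + (820 - 41*X) = 824 - 41*X)
1/G(y, c(-6, 2)) = 1/(824 - 41*97) = 1/(824 - 3977) = 1/(-3153) = -1/3153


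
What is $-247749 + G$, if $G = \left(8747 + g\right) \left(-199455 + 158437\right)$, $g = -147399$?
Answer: $5686979987$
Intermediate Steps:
$G = 5687227736$ ($G = \left(8747 - 147399\right) \left(-199455 + 158437\right) = \left(-138652\right) \left(-41018\right) = 5687227736$)
$-247749 + G = -247749 + 5687227736 = 5686979987$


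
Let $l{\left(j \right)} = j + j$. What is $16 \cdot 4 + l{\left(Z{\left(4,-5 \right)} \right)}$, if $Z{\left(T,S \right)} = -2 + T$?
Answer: $68$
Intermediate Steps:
$l{\left(j \right)} = 2 j$
$16 \cdot 4 + l{\left(Z{\left(4,-5 \right)} \right)} = 16 \cdot 4 + 2 \left(-2 + 4\right) = 64 + 2 \cdot 2 = 64 + 4 = 68$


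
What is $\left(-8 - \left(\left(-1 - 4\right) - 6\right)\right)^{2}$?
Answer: $9$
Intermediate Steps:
$\left(-8 - \left(\left(-1 - 4\right) - 6\right)\right)^{2} = \left(-8 - \left(-5 - 6\right)\right)^{2} = \left(-8 - -11\right)^{2} = \left(-8 + 11\right)^{2} = 3^{2} = 9$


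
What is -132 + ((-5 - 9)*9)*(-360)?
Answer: 45228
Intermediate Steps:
-132 + ((-5 - 9)*9)*(-360) = -132 - 14*9*(-360) = -132 - 126*(-360) = -132 + 45360 = 45228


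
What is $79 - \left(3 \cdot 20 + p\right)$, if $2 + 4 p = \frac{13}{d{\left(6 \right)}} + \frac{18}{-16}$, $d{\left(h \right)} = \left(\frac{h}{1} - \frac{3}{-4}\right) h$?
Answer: $\frac{51065}{2592} \approx 19.701$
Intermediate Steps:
$d{\left(h \right)} = h \left(\frac{3}{4} + h\right)$ ($d{\left(h \right)} = \left(h 1 - - \frac{3}{4}\right) h = \left(h + \frac{3}{4}\right) h = \left(\frac{3}{4} + h\right) h = h \left(\frac{3}{4} + h\right)$)
$p = - \frac{1817}{2592}$ ($p = - \frac{1}{2} + \frac{\frac{13}{\frac{1}{4} \cdot 6 \left(3 + 4 \cdot 6\right)} + \frac{18}{-16}}{4} = - \frac{1}{2} + \frac{\frac{13}{\frac{1}{4} \cdot 6 \left(3 + 24\right)} + 18 \left(- \frac{1}{16}\right)}{4} = - \frac{1}{2} + \frac{\frac{13}{\frac{1}{4} \cdot 6 \cdot 27} - \frac{9}{8}}{4} = - \frac{1}{2} + \frac{\frac{13}{\frac{81}{2}} - \frac{9}{8}}{4} = - \frac{1}{2} + \frac{13 \cdot \frac{2}{81} - \frac{9}{8}}{4} = - \frac{1}{2} + \frac{\frac{26}{81} - \frac{9}{8}}{4} = - \frac{1}{2} + \frac{1}{4} \left(- \frac{521}{648}\right) = - \frac{1}{2} - \frac{521}{2592} = - \frac{1817}{2592} \approx -0.701$)
$79 - \left(3 \cdot 20 + p\right) = 79 - \left(3 \cdot 20 - \frac{1817}{2592}\right) = 79 - \left(60 - \frac{1817}{2592}\right) = 79 - \frac{153703}{2592} = \frac{51065}{2592}$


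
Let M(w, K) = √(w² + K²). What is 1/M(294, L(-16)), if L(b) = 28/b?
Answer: 4*√1129/39515 ≈ 0.0034013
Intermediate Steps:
M(w, K) = √(K² + w²)
1/M(294, L(-16)) = 1/(√((28/(-16))² + 294²)) = 1/(√((28*(-1/16))² + 86436)) = 1/(√((-7/4)² + 86436)) = 1/(√(49/16 + 86436)) = 1/(√(1383025/16)) = 1/(35*√1129/4) = 4*√1129/39515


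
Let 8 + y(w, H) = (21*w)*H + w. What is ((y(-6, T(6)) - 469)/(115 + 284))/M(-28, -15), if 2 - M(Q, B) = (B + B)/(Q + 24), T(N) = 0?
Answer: 46/209 ≈ 0.22010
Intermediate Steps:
y(w, H) = -8 + w + 21*H*w (y(w, H) = -8 + ((21*w)*H + w) = -8 + (21*H*w + w) = -8 + (w + 21*H*w) = -8 + w + 21*H*w)
M(Q, B) = 2 - 2*B/(24 + Q) (M(Q, B) = 2 - (B + B)/(Q + 24) = 2 - 2*B/(24 + Q))
((y(-6, T(6)) - 469)/(115 + 284))/M(-28, -15) = (((-8 - 6 + 21*0*(-6)) - 469)/(115 + 284))/((2*(24 - 28 - 1*(-15))/(24 - 28))) = (((-8 - 6 + 0) - 469)/399)/((2*(24 - 28 + 15)/(-4))) = ((-14 - 469)*(1/399))/((2*(-¼)*11)) = (-483*1/399)/(-11/2) = -23/19*(-2/11) = 46/209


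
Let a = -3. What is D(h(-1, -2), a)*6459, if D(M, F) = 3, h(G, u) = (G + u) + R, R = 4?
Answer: 19377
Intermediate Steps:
h(G, u) = 4 + G + u (h(G, u) = (G + u) + 4 = 4 + G + u)
D(h(-1, -2), a)*6459 = 3*6459 = 19377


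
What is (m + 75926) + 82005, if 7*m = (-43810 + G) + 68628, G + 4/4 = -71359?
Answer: 1058975/7 ≈ 1.5128e+5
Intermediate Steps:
G = -71360 (G = -1 - 71359 = -71360)
m = -46542/7 (m = ((-43810 - 71360) + 68628)/7 = (-115170 + 68628)/7 = (⅐)*(-46542) = -46542/7 ≈ -6648.9)
(m + 75926) + 82005 = (-46542/7 + 75926) + 82005 = 484940/7 + 82005 = 1058975/7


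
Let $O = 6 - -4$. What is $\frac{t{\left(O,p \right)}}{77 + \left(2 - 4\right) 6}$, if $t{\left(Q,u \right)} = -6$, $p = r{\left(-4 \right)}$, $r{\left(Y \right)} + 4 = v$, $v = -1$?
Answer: $- \frac{6}{65} \approx -0.092308$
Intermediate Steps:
$O = 10$ ($O = 6 + 4 = 10$)
$r{\left(Y \right)} = -5$ ($r{\left(Y \right)} = -4 - 1 = -5$)
$p = -5$
$\frac{t{\left(O,p \right)}}{77 + \left(2 - 4\right) 6} = - \frac{6}{77 + \left(2 - 4\right) 6} = - \frac{6}{77 - 12} = - \frac{6}{65}$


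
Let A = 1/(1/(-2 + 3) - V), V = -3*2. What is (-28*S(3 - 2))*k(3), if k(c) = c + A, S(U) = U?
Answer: -88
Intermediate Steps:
V = -6
A = ⅐ (A = 1/(1/(-2 + 3) - 1*(-6)) = 1/(1/1 + 6) = 1/(1 + 6) = 1/7 = ⅐ ≈ 0.14286)
k(c) = ⅐ + c (k(c) = c + ⅐ = ⅐ + c)
(-28*S(3 - 2))*k(3) = (-28*(3 - 2))*(⅐ + 3) = -28*1*(22/7) = -28*22/7 = -88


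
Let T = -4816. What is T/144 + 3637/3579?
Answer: -348182/10737 ≈ -32.428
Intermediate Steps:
T/144 + 3637/3579 = -4816/144 + 3637/3579 = -4816*1/144 + 3637*(1/3579) = -301/9 + 3637/3579 = -348182/10737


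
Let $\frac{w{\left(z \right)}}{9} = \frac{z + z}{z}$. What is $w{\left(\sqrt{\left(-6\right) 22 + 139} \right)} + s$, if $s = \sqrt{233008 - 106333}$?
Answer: $18 + 15 \sqrt{563} \approx 373.91$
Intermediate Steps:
$s = 15 \sqrt{563}$ ($s = \sqrt{126675} = 15 \sqrt{563} \approx 355.91$)
$w{\left(z \right)} = 18$ ($w{\left(z \right)} = 9 \frac{z + z}{z} = 9 \frac{2 z}{z} = 9 \cdot 2 = 18$)
$w{\left(\sqrt{\left(-6\right) 22 + 139} \right)} + s = 18 + 15 \sqrt{563}$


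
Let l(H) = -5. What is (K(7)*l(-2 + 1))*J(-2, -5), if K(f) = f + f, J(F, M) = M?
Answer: 350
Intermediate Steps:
K(f) = 2*f
(K(7)*l(-2 + 1))*J(-2, -5) = ((2*7)*(-5))*(-5) = (14*(-5))*(-5) = -70*(-5) = 350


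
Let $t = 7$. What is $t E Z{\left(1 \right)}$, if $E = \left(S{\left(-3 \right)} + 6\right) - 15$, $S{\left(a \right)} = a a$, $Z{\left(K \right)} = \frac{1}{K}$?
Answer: $0$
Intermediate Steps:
$S{\left(a \right)} = a^{2}$
$E = 0$ ($E = \left(\left(-3\right)^{2} + 6\right) - 15 = \left(9 + 6\right) - 15 = 15 - 15 = 0$)
$t E Z{\left(1 \right)} = \frac{7 \cdot 0}{1} = 0 \cdot 1 = 0$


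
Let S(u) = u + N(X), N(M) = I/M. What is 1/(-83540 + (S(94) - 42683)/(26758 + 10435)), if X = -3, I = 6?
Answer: -37193/3107145811 ≈ -1.1970e-5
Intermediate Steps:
N(M) = 6/M
S(u) = -2 + u (S(u) = u + 6/(-3) = u + 6*(-⅓) = u - 2 = -2 + u)
1/(-83540 + (S(94) - 42683)/(26758 + 10435)) = 1/(-83540 + ((-2 + 94) - 42683)/(26758 + 10435)) = 1/(-83540 + (92 - 42683)/37193) = 1/(-83540 - 42591*1/37193) = 1/(-83540 - 42591/37193) = 1/(-3107145811/37193) = -37193/3107145811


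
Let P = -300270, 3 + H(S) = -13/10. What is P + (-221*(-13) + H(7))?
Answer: -2974013/10 ≈ -2.9740e+5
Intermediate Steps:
H(S) = -43/10 (H(S) = -3 - 13/10 = -43/10)
P + (-221*(-13) + H(7)) = -300270 + (-221*(-13) - 43/10) = -300270 + (2873 - 43/10) = -300270 + 28687/10 = -2974013/10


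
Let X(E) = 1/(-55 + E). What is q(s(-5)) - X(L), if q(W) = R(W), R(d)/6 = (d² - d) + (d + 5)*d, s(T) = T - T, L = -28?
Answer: 1/83 ≈ 0.012048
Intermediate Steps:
s(T) = 0
R(d) = -6*d + 6*d² + 6*d*(5 + d) (R(d) = 6*((d² - d) + (d + 5)*d) = 6*((d² - d) + (5 + d)*d) = 6*((d² - d) + d*(5 + d)) = 6*(d² - d + d*(5 + d)) = -6*d + 6*d² + 6*d*(5 + d))
q(W) = 12*W*(2 + W)
q(s(-5)) - X(L) = 12*0*(2 + 0) - 1/(-55 - 28) = 12*0*2 - 1/(-83) = 0 - 1*(-1/83) = 0 + 1/83 = 1/83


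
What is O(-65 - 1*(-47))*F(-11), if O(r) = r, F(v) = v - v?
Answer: 0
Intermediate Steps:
F(v) = 0
O(-65 - 1*(-47))*F(-11) = (-65 - 1*(-47))*0 = (-65 + 47)*0 = -18*0 = 0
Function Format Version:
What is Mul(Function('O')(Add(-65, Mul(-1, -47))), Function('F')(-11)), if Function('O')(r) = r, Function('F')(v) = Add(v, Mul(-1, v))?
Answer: 0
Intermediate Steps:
Function('F')(v) = 0
Mul(Function('O')(Add(-65, Mul(-1, -47))), Function('F')(-11)) = Mul(Add(-65, Mul(-1, -47)), 0) = Mul(Add(-65, 47), 0) = Mul(-18, 0) = 0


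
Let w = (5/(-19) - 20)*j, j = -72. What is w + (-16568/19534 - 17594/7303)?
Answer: 1972808841370/1355239619 ≈ 1455.7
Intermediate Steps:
w = 27720/19 (w = (5/(-19) - 20)*(-72) = (5*(-1/19) - 20)*(-72) = (-5/19 - 20)*(-72) = -385/19*(-72) = 27720/19 ≈ 1458.9)
w + (-16568/19534 - 17594/7303) = 27720/19 + (-16568/19534 - 17594/7303) = 27720/19 + (-16568*1/19534 - 17594*1/7303) = 27720/19 + (-8284/9767 - 17594/7303) = 27720/19 - 232338650/71328401 = 1972808841370/1355239619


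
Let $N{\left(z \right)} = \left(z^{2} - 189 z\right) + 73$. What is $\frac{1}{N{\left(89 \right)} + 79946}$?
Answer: $\frac{1}{71119} \approx 1.4061 \cdot 10^{-5}$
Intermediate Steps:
$N{\left(z \right)} = 73 + z^{2} - 189 z$
$\frac{1}{N{\left(89 \right)} + 79946} = \frac{1}{\left(73 + 89^{2} - 16821\right) + 79946} = \frac{1}{\left(73 + 7921 - 16821\right) + 79946} = \frac{1}{-8827 + 79946} = \frac{1}{71119}$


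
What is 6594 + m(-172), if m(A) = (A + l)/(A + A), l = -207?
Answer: 2268715/344 ≈ 6595.1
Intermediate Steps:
m(A) = (-207 + A)/(2*A) (m(A) = (A - 207)/(A + A) = (-207 + A)/((2*A)) = (-207 + A)*(1/(2*A)) = (-207 + A)/(2*A))
6594 + m(-172) = 6594 + (½)*(-207 - 172)/(-172) = 6594 + (½)*(-1/172)*(-379) = 6594 + 379/344 = 2268715/344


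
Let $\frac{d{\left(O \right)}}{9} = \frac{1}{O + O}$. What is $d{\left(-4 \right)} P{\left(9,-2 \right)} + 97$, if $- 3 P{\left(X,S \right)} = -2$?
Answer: $\frac{385}{4} \approx 96.25$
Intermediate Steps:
$d{\left(O \right)} = \frac{9}{2 O}$ ($d{\left(O \right)} = \frac{9}{O + O} = \frac{9}{2 O}$)
$P{\left(X,S \right)} = \frac{2}{3}$ ($P{\left(X,S \right)} = \left(- \frac{1}{3}\right) \left(-2\right) = \frac{2}{3}$)
$d{\left(-4 \right)} P{\left(9,-2 \right)} + 97 = \frac{9}{2 \left(-4\right)} \frac{2}{3} + 97 = \frac{9}{2} \left(- \frac{1}{4}\right) \frac{2}{3} + 97 = \left(- \frac{9}{8}\right) \frac{2}{3} + 97 = - \frac{3}{4} + 97 = \frac{385}{4}$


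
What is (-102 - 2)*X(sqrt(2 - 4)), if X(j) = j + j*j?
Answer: 208 - 104*I*sqrt(2) ≈ 208.0 - 147.08*I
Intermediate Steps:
X(j) = j + j**2
(-102 - 2)*X(sqrt(2 - 4)) = (-102 - 2)*(sqrt(2 - 4)*(1 + sqrt(2 - 4))) = -104*sqrt(-2)*(1 + sqrt(-2)) = -104*I*sqrt(2)*(1 + I*sqrt(2))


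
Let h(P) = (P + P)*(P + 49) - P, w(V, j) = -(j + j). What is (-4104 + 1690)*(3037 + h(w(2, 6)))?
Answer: -5216654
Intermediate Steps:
w(V, j) = -2*j
h(P) = -P + 2*P*(49 + P) (h(P) = (2*P)*(49 + P) - P = 2*P*(49 + P) - P = -P + 2*P*(49 + P))
(-4104 + 1690)*(3037 + h(w(2, 6))) = (-4104 + 1690)*(3037 + (-2*6)*(97 + 2*(-2*6))) = -2414*(3037 - 12*(97 + 2*(-12))) = -2414*(3037 - 12*(97 - 24)) = -2414*(3037 - 12*73) = -2414*(3037 - 876) = -2414*2161 = -5216654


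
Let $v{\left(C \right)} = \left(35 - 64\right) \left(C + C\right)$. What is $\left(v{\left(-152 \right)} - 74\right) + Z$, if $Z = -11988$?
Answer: $-3246$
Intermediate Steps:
$v{\left(C \right)} = - 58 C$ ($v{\left(C \right)} = - 29 \cdot 2 C = - 58 C$)
$\left(v{\left(-152 \right)} - 74\right) + Z = \left(\left(-58\right) \left(-152\right) - 74\right) - 11988 = \left(8816 - 74\right) - 11988 = 8742 - 11988 = -3246$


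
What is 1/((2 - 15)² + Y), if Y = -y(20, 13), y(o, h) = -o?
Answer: 1/189 ≈ 0.0052910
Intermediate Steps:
Y = 20 (Y = -(-1)*20 = -1*(-20) = 20)
1/((2 - 15)² + Y) = 1/((2 - 15)² + 20) = 1/((-13)² + 20) = 1/(169 + 20) = 1/189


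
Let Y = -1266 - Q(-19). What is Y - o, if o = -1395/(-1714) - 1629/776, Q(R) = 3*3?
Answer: -847061007/665032 ≈ -1273.7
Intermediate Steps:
Q(R) = 9
o = -854793/665032 (o = -1395*(-1/1714) - 1629*1/776 = 1395/1714 - 1629/776 = -854793/665032 ≈ -1.2853)
Y = -1275 (Y = -1266 - 1*9 = -1266 - 9 = -1275)
Y - o = -1275 - 1*(-854793/665032) = -1275 + 854793/665032 = -847061007/665032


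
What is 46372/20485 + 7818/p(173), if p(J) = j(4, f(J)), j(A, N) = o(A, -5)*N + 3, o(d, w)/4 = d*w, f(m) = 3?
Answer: -49720522/1618315 ≈ -30.724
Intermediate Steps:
o(d, w) = 4*d*w (o(d, w) = 4*(d*w) = 4*d*w)
j(A, N) = 3 - 20*A*N (j(A, N) = (4*A*(-5))*N + 3 = (-20*A)*N + 3 = -20*A*N + 3 = 3 - 20*A*N)
p(J) = -237 (p(J) = 3 - 20*4*3 = 3 - 240 = -237)
46372/20485 + 7818/p(173) = 46372/20485 + 7818/(-237) = 46372*(1/20485) + 7818*(-1/237) = 46372/20485 - 2606/79 = -49720522/1618315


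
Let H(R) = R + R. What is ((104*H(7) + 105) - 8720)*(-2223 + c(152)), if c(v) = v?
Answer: 14826289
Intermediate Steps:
H(R) = 2*R
((104*H(7) + 105) - 8720)*(-2223 + c(152)) = ((104*(2*7) + 105) - 8720)*(-2223 + 152) = ((104*14 + 105) - 8720)*(-2071) = ((1456 + 105) - 8720)*(-2071) = (1561 - 8720)*(-2071) = -7159*(-2071) = 14826289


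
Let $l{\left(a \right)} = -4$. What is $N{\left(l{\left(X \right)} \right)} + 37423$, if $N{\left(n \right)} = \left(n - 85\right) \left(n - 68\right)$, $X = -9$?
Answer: $43831$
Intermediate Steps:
$N{\left(n \right)} = \left(-85 + n\right) \left(-68 + n\right)$
$N{\left(l{\left(X \right)} \right)} + 37423 = \left(5780 + \left(-4\right)^{2} - -612\right) + 37423 = \left(5780 + 16 + 612\right) + 37423 = 6408 + 37423 = 43831$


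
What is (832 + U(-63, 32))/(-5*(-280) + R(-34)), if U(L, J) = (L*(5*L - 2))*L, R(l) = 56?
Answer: -1257341/1456 ≈ -863.56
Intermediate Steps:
U(L, J) = L**2*(-2 + 5*L) (U(L, J) = (L*(-2 + 5*L))*L = L**2*(-2 + 5*L))
(832 + U(-63, 32))/(-5*(-280) + R(-34)) = (832 + (-63)**2*(-2 + 5*(-63)))/(-5*(-280) + 56) = (832 + 3969*(-2 - 315))/(1400 + 56) = (832 + 3969*(-317))/1456 = (832 - 1258173)*(1/1456) = -1257341*1/1456 = -1257341/1456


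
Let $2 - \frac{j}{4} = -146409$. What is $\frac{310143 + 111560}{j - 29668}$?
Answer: $\frac{421703}{555976} \approx 0.75849$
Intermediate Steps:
$j = 585644$ ($j = 8 - -585636 = 8 + 585636 = 585644$)
$\frac{310143 + 111560}{j - 29668} = \frac{310143 + 111560}{585644 - 29668} = \frac{421703}{555976}$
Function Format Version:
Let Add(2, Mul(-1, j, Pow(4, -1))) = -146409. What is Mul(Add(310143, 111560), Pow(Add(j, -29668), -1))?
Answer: Rational(421703, 555976) ≈ 0.75849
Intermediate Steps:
j = 585644 (j = Add(8, Mul(-4, -146409)) = Add(8, 585636) = 585644)
Mul(Add(310143, 111560), Pow(Add(j, -29668), -1)) = Mul(Add(310143, 111560), Pow(Add(585644, -29668), -1)) = Mul(421703, Pow(555976, -1)) = Mul(421703, Rational(1, 555976)) = Rational(421703, 555976)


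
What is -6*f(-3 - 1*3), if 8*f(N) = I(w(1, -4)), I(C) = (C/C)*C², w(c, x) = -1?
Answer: -¾ ≈ -0.75000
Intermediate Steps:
I(C) = C² (I(C) = 1*C² = C²)
f(N) = ⅛ (f(N) = (⅛)*(-1)² = (⅛)*1 = ⅛)
-6*f(-3 - 1*3) = -6*⅛ = -¾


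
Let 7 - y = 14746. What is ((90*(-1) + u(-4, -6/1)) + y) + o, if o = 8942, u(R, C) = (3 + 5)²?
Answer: -5823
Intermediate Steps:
y = -14739 (y = 7 - 1*14746 = 7 - 14746 = -14739)
u(R, C) = 64 (u(R, C) = 8² = 64)
((90*(-1) + u(-4, -6/1)) + y) + o = ((90*(-1) + 64) - 14739) + 8942 = ((-90 + 64) - 14739) + 8942 = (-26 - 14739) + 8942 = -14765 + 8942 = -5823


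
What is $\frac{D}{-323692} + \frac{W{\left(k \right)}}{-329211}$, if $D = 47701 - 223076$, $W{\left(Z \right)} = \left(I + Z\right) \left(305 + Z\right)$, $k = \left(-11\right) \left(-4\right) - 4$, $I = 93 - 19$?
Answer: $\frac{5000508085}{11840329668} \approx 0.42233$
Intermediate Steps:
$I = 74$ ($I = 93 - 19 = 74$)
$k = 40$ ($k = 44 - 4 = 40$)
$W{\left(Z \right)} = \left(74 + Z\right) \left(305 + Z\right)$
$D = -175375$ ($D = 47701 - 223076 = -175375$)
$\frac{D}{-323692} + \frac{W{\left(k \right)}}{-329211} = - \frac{175375}{-323692} + \frac{22570 + 40^{2} + 379 \cdot 40}{-329211} = \left(-175375\right) \left(- \frac{1}{323692}\right) + \left(22570 + 1600 + 15160\right) \left(- \frac{1}{329211}\right) = \frac{175375}{323692} + 39330 \left(- \frac{1}{329211}\right) = \frac{175375}{323692} - \frac{4370}{36579} = \frac{5000508085}{11840329668}$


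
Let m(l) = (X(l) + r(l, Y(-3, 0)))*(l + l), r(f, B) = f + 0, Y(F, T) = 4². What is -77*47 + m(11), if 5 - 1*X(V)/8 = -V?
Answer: -561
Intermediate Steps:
Y(F, T) = 16
r(f, B) = f
X(V) = 40 + 8*V (X(V) = 40 - (-8)*V = 40 + 8*V)
m(l) = 2*l*(40 + 9*l) (m(l) = ((40 + 8*l) + l)*(l + l) = (40 + 9*l)*(2*l) = 2*l*(40 + 9*l))
-77*47 + m(11) = -77*47 + 2*11*(40 + 9*11) = -3619 + 2*11*(40 + 99) = -3619 + 2*11*139 = -3619 + 3058 = -561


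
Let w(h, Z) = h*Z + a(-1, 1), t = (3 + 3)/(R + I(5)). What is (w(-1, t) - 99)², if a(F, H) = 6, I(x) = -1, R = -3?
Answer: 33489/4 ≈ 8372.3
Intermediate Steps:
t = -3/2 (t = (3 + 3)/(-3 - 1) = 6/(-4) = 6*(-¼) = -3/2 ≈ -1.5000)
w(h, Z) = 6 + Z*h (w(h, Z) = h*Z + 6 = Z*h + 6 = 6 + Z*h)
(w(-1, t) - 99)² = ((6 - 3/2*(-1)) - 99)² = ((6 + 3/2) - 99)² = (15/2 - 99)² = (-183/2)² = 33489/4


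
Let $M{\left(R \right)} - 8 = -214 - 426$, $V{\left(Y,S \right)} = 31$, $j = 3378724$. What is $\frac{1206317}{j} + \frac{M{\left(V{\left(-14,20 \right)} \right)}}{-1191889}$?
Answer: $\frac{1439931316381}{4027063969636} \approx 0.35756$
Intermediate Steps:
$M{\left(R \right)} = -632$ ($M{\left(R \right)} = 8 - 640 = -632$)
$\frac{1206317}{j} + \frac{M{\left(V{\left(-14,20 \right)} \right)}}{-1191889} = \frac{1206317}{3378724} - \frac{632}{-1191889} = 1206317 \cdot \frac{1}{3378724} - - \frac{632}{1191889} = \frac{1206317}{3378724} + \frac{632}{1191889} = \frac{1439931316381}{4027063969636}$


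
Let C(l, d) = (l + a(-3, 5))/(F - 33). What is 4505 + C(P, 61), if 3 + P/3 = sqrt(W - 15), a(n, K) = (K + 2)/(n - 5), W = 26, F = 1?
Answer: 1153359/256 - 3*sqrt(11)/32 ≈ 4505.0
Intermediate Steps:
a(n, K) = (2 + K)/(-5 + n)
P = -9 + 3*sqrt(11) (P = -9 + 3*sqrt(26 - 15) = -9 + 3*sqrt(11) ≈ 0.94987)
C(l, d) = 7/256 - l/32 (C(l, d) = (l + (2 + 5)/(-5 - 3))/(1 - 33) = (l + 7/(-8))/(-32) = (l - 1/8*7)*(-1/32) = (l - 7/8)*(-1/32) = (-7/8 + l)*(-1/32) = 7/256 - l/32)
4505 + C(P, 61) = 4505 + (7/256 - (-9 + 3*sqrt(11))/32) = 4505 + (7/256 + (9/32 - 3*sqrt(11)/32)) = 4505 + (79/256 - 3*sqrt(11)/32) = 1153359/256 - 3*sqrt(11)/32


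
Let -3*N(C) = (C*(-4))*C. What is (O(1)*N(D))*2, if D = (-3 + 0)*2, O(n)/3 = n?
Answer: 288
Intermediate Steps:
O(n) = 3*n
D = -6 (D = -3*2 = -6)
N(C) = 4*C**2/3 (N(C) = -C*(-4)*C/3 = -(-4*C)*C/3 = -(-4)*C**2/3 = 4*C**2/3)
(O(1)*N(D))*2 = ((3*1)*((4/3)*(-6)**2))*2 = (3*((4/3)*36))*2 = (3*48)*2 = 144*2 = 288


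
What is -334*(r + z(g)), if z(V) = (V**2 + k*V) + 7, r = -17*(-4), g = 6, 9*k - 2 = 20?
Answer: -125918/3 ≈ -41973.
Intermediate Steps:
k = 22/9 (k = 2/9 + (1/9)*20 = 2/9 + 20/9 = 22/9 ≈ 2.4444)
r = 68
z(V) = 7 + V**2 + 22*V/9 (z(V) = (V**2 + 22*V/9) + 7 = 7 + V**2 + 22*V/9)
-334*(r + z(g)) = -334*(68 + (7 + 6**2 + (22/9)*6)) = -334*(68 + (7 + 36 + 44/3)) = -334*(68 + 173/3) = -334*377/3 = -125918/3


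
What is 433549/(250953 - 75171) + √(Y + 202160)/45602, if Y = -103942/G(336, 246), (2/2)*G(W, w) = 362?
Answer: 433549/175782 + √6613557009/8253962 ≈ 2.4763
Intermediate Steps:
G(W, w) = 362
Y = -51971/181 (Y = -103942/362 = -103942*1/362 = -51971/181 ≈ -287.13)
433549/(250953 - 75171) + √(Y + 202160)/45602 = 433549/(250953 - 75171) + √(-51971/181 + 202160)/45602 = 433549/175782 + √(36538989/181)*(1/45602) = 433549*(1/175782) + (√6613557009/181)*(1/45602) = 433549/175782 + √6613557009/8253962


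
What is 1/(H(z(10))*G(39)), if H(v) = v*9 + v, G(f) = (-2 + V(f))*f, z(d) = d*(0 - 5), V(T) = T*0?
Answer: 1/39000 ≈ 2.5641e-5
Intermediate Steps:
V(T) = 0
z(d) = -5*d (z(d) = d*(-5) = -5*d)
G(f) = -2*f (G(f) = (-2 + 0)*f = -2*f)
H(v) = 10*v (H(v) = 9*v + v = 10*v)
1/(H(z(10))*G(39)) = 1/(((10*(-5*10)))*((-2*39))) = 1/((10*(-50))*(-78)) = -1/78/(-500) = -1/500*(-1/78) = 1/39000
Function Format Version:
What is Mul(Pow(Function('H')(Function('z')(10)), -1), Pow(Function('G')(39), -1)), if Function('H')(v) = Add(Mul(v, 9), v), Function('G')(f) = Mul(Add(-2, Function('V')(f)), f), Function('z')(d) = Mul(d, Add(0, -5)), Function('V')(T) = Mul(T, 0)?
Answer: Rational(1, 39000) ≈ 2.5641e-5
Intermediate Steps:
Function('V')(T) = 0
Function('z')(d) = Mul(-5, d) (Function('z')(d) = Mul(d, -5) = Mul(-5, d))
Function('G')(f) = Mul(-2, f) (Function('G')(f) = Mul(Add(-2, 0), f) = Mul(-2, f))
Function('H')(v) = Mul(10, v) (Function('H')(v) = Add(Mul(9, v), v) = Mul(10, v))
Mul(Pow(Function('H')(Function('z')(10)), -1), Pow(Function('G')(39), -1)) = Mul(Pow(Mul(10, Mul(-5, 10)), -1), Pow(Mul(-2, 39), -1)) = Mul(Pow(Mul(10, -50), -1), Pow(-78, -1)) = Mul(Pow(-500, -1), Rational(-1, 78)) = Mul(Rational(-1, 500), Rational(-1, 78)) = Rational(1, 39000)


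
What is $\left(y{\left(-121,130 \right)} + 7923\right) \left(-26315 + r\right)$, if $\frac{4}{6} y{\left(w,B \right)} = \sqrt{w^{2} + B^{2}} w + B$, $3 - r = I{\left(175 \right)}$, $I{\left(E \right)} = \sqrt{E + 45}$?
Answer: $- 33 \left(492 - 11 \sqrt{31541}\right) \left(13156 + \sqrt{55}\right) \approx 6.349 \cdot 10^{8}$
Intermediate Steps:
$I{\left(E \right)} = \sqrt{45 + E}$
$r = 3 - 2 \sqrt{55}$ ($r = 3 - \sqrt{45 + 175} = 3 - \sqrt{220} = 3 - 2 \sqrt{55} \approx -11.832$)
$y{\left(w,B \right)} = \frac{3 B}{2} + \frac{3 w \sqrt{B^{2} + w^{2}}}{2}$ ($y{\left(w,B \right)} = \frac{3 \left(\sqrt{w^{2} + B^{2}} w + B\right)}{2} = \frac{3 \left(\sqrt{B^{2} + w^{2}} w + B\right)}{2} = \frac{3 \left(w \sqrt{B^{2} + w^{2}} + B\right)}{2} = \frac{3 \left(B + w \sqrt{B^{2} + w^{2}}\right)}{2} = \frac{3 B}{2} + \frac{3 w \sqrt{B^{2} + w^{2}}}{2}$)
$\left(y{\left(-121,130 \right)} + 7923\right) \left(-26315 + r\right) = \left(\left(\frac{3}{2} \cdot 130 + \frac{3}{2} \left(-121\right) \sqrt{130^{2} + \left(-121\right)^{2}}\right) + 7923\right) \left(-26315 + \left(3 - 2 \sqrt{55}\right)\right) = \left(\left(195 + \frac{3}{2} \left(-121\right) \sqrt{16900 + 14641}\right) + 7923\right) \left(-26312 - 2 \sqrt{55}\right) = \left(\left(195 + \frac{3}{2} \left(-121\right) \sqrt{31541}\right) + 7923\right) \left(-26312 - 2 \sqrt{55}\right) = \left(\left(195 - \frac{363 \sqrt{31541}}{2}\right) + 7923\right) \left(-26312 - 2 \sqrt{55}\right) = \left(8118 - \frac{363 \sqrt{31541}}{2}\right) \left(-26312 - 2 \sqrt{55}\right) = \left(-26312 - 2 \sqrt{55}\right) \left(8118 - \frac{363 \sqrt{31541}}{2}\right)$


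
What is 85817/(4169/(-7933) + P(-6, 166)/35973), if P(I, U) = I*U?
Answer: -8163308055651/52624235 ≈ -1.5512e+5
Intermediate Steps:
85817/(4169/(-7933) + P(-6, 166)/35973) = 85817/(4169/(-7933) - 6*166/35973) = 85817/(4169*(-1/7933) - 996*1/35973) = 85817/(-4169/7933 - 332/11991) = 85817/(-52624235/95124603) = 85817*(-95124603/52624235) = -8163308055651/52624235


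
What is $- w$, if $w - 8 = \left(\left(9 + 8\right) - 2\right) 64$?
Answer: $-968$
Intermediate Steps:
$w = 968$ ($w = 8 + \left(\left(9 + 8\right) - 2\right) 64 = 8 + \left(17 - 2\right) 64 = 8 + 15 \cdot 64 = 8 + 960 = 968$)
$- w = \left(-1\right) 968 = -968$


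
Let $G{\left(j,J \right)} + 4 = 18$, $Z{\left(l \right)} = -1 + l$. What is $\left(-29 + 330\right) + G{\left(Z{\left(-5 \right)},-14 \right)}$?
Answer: $315$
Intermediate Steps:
$G{\left(j,J \right)} = 14$ ($G{\left(j,J \right)} = -4 + 18 = 14$)
$\left(-29 + 330\right) + G{\left(Z{\left(-5 \right)},-14 \right)} = \left(-29 + 330\right) + 14 = 301 + 14 = 315$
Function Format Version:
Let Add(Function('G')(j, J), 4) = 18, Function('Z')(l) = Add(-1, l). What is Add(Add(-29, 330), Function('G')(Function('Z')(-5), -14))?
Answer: 315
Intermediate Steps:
Function('G')(j, J) = 14 (Function('G')(j, J) = Add(-4, 18) = 14)
Add(Add(-29, 330), Function('G')(Function('Z')(-5), -14)) = Add(Add(-29, 330), 14) = Add(301, 14) = 315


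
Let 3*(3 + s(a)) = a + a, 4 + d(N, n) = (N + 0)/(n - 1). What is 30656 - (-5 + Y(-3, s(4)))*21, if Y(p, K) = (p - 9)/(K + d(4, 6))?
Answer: 1626553/53 ≈ 30690.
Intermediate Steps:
d(N, n) = -4 + N/(-1 + n) (d(N, n) = -4 + (N + 0)/(n - 1) = -4 + N/(-1 + n))
s(a) = -3 + 2*a/3 (s(a) = -3 + (a + a)/3 = -3 + (2*a)/3 = -3 + 2*a/3)
Y(p, K) = (-9 + p)/(-16/5 + K) (Y(p, K) = (p - 9)/(K + (4 + 4 - 4*6)/(-1 + 6)) = (-9 + p)/(K + (4 + 4 - 24)/5) = (-9 + p)/(K + (1/5)*(-16)) = (-9 + p)/(K - 16/5) = (-9 + p)/(-16/5 + K))
30656 - (-5 + Y(-3, s(4)))*21 = 30656 - (-5 + 5*(-9 - 3)/(-16 + 5*(-3 + (2/3)*4)))*21 = 30656 - (-5 + 5*(-12)/(-16 + 5*(-3 + 8/3)))*21 = 30656 - (-5 + 5*(-12)/(-16 + 5*(-1/3)))*21 = 30656 - (-5 + 5*(-12)/(-16 - 5/3))*21 = 30656 - (-5 + 5*(-12)/(-53/3))*21 = 30656 - (-5 + 5*(-3/53)*(-12))*21 = 30656 - (-5 + 180/53)*21 = 30656 - (-85)*21/53 = 30656 - 1*(-1785/53) = 30656 + 1785/53 = 1626553/53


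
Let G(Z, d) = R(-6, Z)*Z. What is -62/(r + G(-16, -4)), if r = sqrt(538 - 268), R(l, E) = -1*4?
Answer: -1984/1913 + 93*sqrt(30)/1913 ≈ -0.77084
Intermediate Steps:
R(l, E) = -4
r = 3*sqrt(30) (r = sqrt(270) = 3*sqrt(30) ≈ 16.432)
G(Z, d) = -4*Z
-62/(r + G(-16, -4)) = -62/(3*sqrt(30) - 4*(-16)) = -62/(3*sqrt(30) + 64) = -62/(64 + 3*sqrt(30))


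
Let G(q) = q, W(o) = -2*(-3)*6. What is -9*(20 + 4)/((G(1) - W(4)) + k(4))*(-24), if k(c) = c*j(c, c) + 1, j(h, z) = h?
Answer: -288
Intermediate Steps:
W(o) = 36 (W(o) = 6*6 = 36)
k(c) = 1 + c² (k(c) = c*c + 1 = c² + 1 = 1 + c²)
-9*(20 + 4)/((G(1) - W(4)) + k(4))*(-24) = -9*(20 + 4)/((1 - 1*36) + (1 + 4²))*(-24) = -216/((1 - 36) + (1 + 16))*(-24) = -216/(-35 + 17)*(-24) = -216/(-18)*(-24) = -216*(-1)/18*(-24) = -9*(-4/3)*(-24) = 12*(-24) = -288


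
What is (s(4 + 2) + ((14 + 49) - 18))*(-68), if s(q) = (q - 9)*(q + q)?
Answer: -612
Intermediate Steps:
s(q) = 2*q*(-9 + q) (s(q) = (-9 + q)*(2*q) = 2*q*(-9 + q))
(s(4 + 2) + ((14 + 49) - 18))*(-68) = (2*(4 + 2)*(-9 + (4 + 2)) + ((14 + 49) - 18))*(-68) = (2*6*(-9 + 6) + (63 - 18))*(-68) = (2*6*(-3) + 45)*(-68) = (-36 + 45)*(-68) = 9*(-68) = -612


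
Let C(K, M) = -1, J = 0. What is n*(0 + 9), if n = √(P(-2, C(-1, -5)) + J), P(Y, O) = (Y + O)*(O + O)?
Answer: 9*√6 ≈ 22.045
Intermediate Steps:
P(Y, O) = 2*O*(O + Y) (P(Y, O) = (O + Y)*(2*O) = 2*O*(O + Y))
n = √6 (n = √(2*(-1)*(-1 - 2) + 0) = √(2*(-1)*(-3) + 0) = √(6 + 0) = √6 ≈ 2.4495)
n*(0 + 9) = √6*(0 + 9) = √6*9 = 9*√6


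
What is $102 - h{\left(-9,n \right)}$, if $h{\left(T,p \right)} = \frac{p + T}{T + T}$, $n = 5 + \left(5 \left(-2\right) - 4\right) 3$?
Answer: $\frac{895}{9} \approx 99.444$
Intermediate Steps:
$n = -37$ ($n = 5 + \left(-10 - 4\right) 3 = 5 - 42 = -37$)
$h{\left(T,p \right)} = \frac{T + p}{2 T}$
$102 - h{\left(-9,n \right)} = 102 - \frac{-9 - 37}{2 \left(-9\right)} = 102 - \frac{1}{2} \left(- \frac{1}{9}\right) \left(-46\right) = 102 - \frac{23}{9} = \frac{895}{9}$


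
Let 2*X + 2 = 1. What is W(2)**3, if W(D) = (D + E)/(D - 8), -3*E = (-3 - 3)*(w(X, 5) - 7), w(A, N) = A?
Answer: 2197/216 ≈ 10.171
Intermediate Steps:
X = -1/2 (X = -1 + (1/2)*1 = -1 + 1/2 = -1/2 ≈ -0.50000)
E = -15 (E = -(-3 - 3)*(-1/2 - 7)/3 = -(-2)*(-15)/2 = -1/3*45 = -15)
W(D) = (-15 + D)/(-8 + D) (W(D) = (D - 15)/(D - 8) = (-15 + D)/(-8 + D))
W(2)**3 = ((-15 + 2)/(-8 + 2))**3 = (-13/(-6))**3 = (-1/6*(-13))**3 = (13/6)**3 = 2197/216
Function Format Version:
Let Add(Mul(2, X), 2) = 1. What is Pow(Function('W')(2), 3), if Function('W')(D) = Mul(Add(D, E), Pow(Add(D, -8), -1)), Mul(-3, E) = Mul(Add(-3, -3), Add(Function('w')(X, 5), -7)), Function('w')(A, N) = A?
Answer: Rational(2197, 216) ≈ 10.171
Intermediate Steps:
X = Rational(-1, 2) (X = Add(-1, Mul(Rational(1, 2), 1)) = Add(-1, Rational(1, 2)) = Rational(-1, 2) ≈ -0.50000)
E = -15 (E = Mul(Rational(-1, 3), Mul(Add(-3, -3), Add(Rational(-1, 2), -7))) = Mul(Rational(-1, 3), Mul(-6, Rational(-15, 2))) = Mul(Rational(-1, 3), 45) = -15)
Function('W')(D) = Mul(Pow(Add(-8, D), -1), Add(-15, D)) (Function('W')(D) = Mul(Add(D, -15), Pow(Add(D, -8), -1)) = Mul(Add(-15, D), Pow(Add(-8, D), -1)) = Mul(Pow(Add(-8, D), -1), Add(-15, D)))
Pow(Function('W')(2), 3) = Pow(Mul(Pow(Add(-8, 2), -1), Add(-15, 2)), 3) = Pow(Mul(Pow(-6, -1), -13), 3) = Pow(Mul(Rational(-1, 6), -13), 3) = Pow(Rational(13, 6), 3) = Rational(2197, 216)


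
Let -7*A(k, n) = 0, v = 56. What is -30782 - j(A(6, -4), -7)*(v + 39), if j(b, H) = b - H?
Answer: -31447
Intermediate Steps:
A(k, n) = 0 (A(k, n) = -1/7*0 = 0)
-30782 - j(A(6, -4), -7)*(v + 39) = -30782 - (0 - 1*(-7))*(56 + 39) = -30782 - (0 + 7)*95 = -30782 - 7*95 = -30782 - 1*665 = -30782 - 665 = -31447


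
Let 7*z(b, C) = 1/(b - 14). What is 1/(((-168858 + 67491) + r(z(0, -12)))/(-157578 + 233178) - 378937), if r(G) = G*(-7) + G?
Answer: -61740/23395653163 ≈ -2.6390e-6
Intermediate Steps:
z(b, C) = 1/(7*(-14 + b)) (z(b, C) = 1/(7*(b - 14)) = 1/(7*(-14 + b)))
r(G) = -6*G (r(G) = -7*G + G = -6*G)
1/(((-168858 + 67491) + r(z(0, -12)))/(-157578 + 233178) - 378937) = 1/(((-168858 + 67491) - 6/(7*(-14 + 0)))/(-157578 + 233178) - 378937) = 1/((-101367 - 6/(7*(-14)))/75600 - 378937) = 1/((-101367 - 6*(-1)/(7*14))*(1/75600) - 378937) = 1/((-101367 - 6*(-1/98))*(1/75600) - 378937) = 1/((-101367 + 3/49)*(1/75600) - 378937) = 1/(-4966980/49*1/75600 - 378937) = 1/(-82783/61740 - 378937) = 1/(-23395653163/61740) = -61740/23395653163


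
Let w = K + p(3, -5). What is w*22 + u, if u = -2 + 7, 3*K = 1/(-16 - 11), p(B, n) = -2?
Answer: -3181/81 ≈ -39.272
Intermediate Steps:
K = -1/81 (K = 1/(3*(-16 - 11)) = (⅓)/(-27) = (⅓)*(-1/27) = -1/81 ≈ -0.012346)
u = 5
w = -163/81 (w = -1/81 - 2 = -163/81 ≈ -2.0123)
w*22 + u = -163/81*22 + 5 = -3586/81 + 5 = -3181/81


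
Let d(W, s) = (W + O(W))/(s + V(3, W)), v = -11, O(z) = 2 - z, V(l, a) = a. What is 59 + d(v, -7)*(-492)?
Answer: 341/3 ≈ 113.67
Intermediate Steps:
d(W, s) = 2/(W + s) (d(W, s) = (W + (2 - W))/(s + W) = 2/(W + s))
59 + d(v, -7)*(-492) = 59 + (2/(-11 - 7))*(-492) = 59 + (2/(-18))*(-492) = 59 + (2*(-1/18))*(-492) = 59 - ⅑*(-492) = 59 + 164/3 = 341/3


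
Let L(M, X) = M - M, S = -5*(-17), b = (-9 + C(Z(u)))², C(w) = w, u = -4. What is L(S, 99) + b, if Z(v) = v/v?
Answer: 64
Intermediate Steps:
Z(v) = 1
b = 64 (b = (-9 + 1)² = (-8)² = 64)
S = 85
L(M, X) = 0
L(S, 99) + b = 0 + 64 = 64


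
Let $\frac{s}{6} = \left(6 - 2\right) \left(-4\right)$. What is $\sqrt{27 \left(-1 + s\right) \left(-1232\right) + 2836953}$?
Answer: $3 \sqrt{673729} \approx 2462.4$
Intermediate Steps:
$s = -96$ ($s = 6 \left(6 - 2\right) \left(-4\right) = 6 \cdot 4 \left(-4\right) = 6 \left(-16\right) = -96$)
$\sqrt{27 \left(-1 + s\right) \left(-1232\right) + 2836953} = \sqrt{27 \left(-1 - 96\right) \left(-1232\right) + 2836953} = \sqrt{27 \left(-97\right) \left(-1232\right) + 2836953} = \sqrt{\left(-2619\right) \left(-1232\right) + 2836953} = \sqrt{3226608 + 2836953} = \sqrt{6063561} = 3 \sqrt{673729}$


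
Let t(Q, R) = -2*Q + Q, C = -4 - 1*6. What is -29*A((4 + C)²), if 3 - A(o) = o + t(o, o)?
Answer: -87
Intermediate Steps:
C = -10 (C = -4 - 6 = -10)
t(Q, R) = -Q
A(o) = 3 (A(o) = 3 - (o - o) = 3 - 1*0 = 3 + 0 = 3)
-29*A((4 + C)²) = -29*3 = -87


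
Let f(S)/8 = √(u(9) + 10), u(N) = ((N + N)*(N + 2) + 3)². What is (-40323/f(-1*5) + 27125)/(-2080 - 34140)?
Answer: -5425/7244 + 40323*√40411/11709491360 ≈ -0.74820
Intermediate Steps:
u(N) = (3 + 2*N*(2 + N))² (u(N) = ((2*N)*(2 + N) + 3)² = (2*N*(2 + N) + 3)² = (3 + 2*N*(2 + N))²)
f(S) = 8*√40411 (f(S) = 8*√((3 + 2*9² + 4*9)² + 10) = 8*√((3 + 2*81 + 36)² + 10) = 8*√((3 + 162 + 36)² + 10) = 8*√(201² + 10) = 8*√(40401 + 10) = 8*√40411)
(-40323/f(-1*5) + 27125)/(-2080 - 34140) = (-40323*√40411/323288 + 27125)/(-2080 - 34140) = (-40323*√40411/323288 + 27125)/(-36220) = (-40323*√40411/323288 + 27125)*(-1/36220) = (27125 - 40323*√40411/323288)*(-1/36220) = -5425/7244 + 40323*√40411/11709491360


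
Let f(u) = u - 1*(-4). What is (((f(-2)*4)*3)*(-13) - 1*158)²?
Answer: 220900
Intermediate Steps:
f(u) = 4 + u (f(u) = u + 4 = 4 + u)
(((f(-2)*4)*3)*(-13) - 1*158)² = ((((4 - 2)*4)*3)*(-13) - 1*158)² = (((2*4)*3)*(-13) - 158)² = ((8*3)*(-13) - 158)² = (24*(-13) - 158)² = (-312 - 158)² = (-470)² = 220900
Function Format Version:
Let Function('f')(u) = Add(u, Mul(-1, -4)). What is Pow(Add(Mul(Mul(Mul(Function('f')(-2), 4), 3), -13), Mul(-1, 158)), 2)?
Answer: 220900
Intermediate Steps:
Function('f')(u) = Add(4, u) (Function('f')(u) = Add(u, 4) = Add(4, u))
Pow(Add(Mul(Mul(Mul(Function('f')(-2), 4), 3), -13), Mul(-1, 158)), 2) = Pow(Add(Mul(Mul(Mul(Add(4, -2), 4), 3), -13), Mul(-1, 158)), 2) = Pow(Add(Mul(Mul(Mul(2, 4), 3), -13), -158), 2) = Pow(Add(Mul(Mul(8, 3), -13), -158), 2) = Pow(Add(Mul(24, -13), -158), 2) = Pow(Add(-312, -158), 2) = Pow(-470, 2) = 220900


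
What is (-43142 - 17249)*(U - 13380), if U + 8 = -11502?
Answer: 1503131990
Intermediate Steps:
U = -11510 (U = -8 - 11502 = -11510)
(-43142 - 17249)*(U - 13380) = (-43142 - 17249)*(-11510 - 13380) = -60391*(-24890) = 1503131990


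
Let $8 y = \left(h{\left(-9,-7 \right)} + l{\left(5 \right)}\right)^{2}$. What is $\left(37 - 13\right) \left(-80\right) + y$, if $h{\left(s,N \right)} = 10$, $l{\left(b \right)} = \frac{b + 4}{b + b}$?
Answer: $- \frac{1524119}{800} \approx -1905.1$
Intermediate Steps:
$l{\left(b \right)} = \frac{4 + b}{2 b}$
$y = \frac{11881}{800}$ ($y = \frac{\left(10 + \frac{4 + 5}{2 \cdot 5}\right)^{2}}{8} = \frac{\left(10 + \frac{1}{2} \cdot \frac{1}{5} \cdot 9\right)^{2}}{8} = \frac{\left(10 + \frac{9}{10}\right)^{2}}{8} = \frac{\left(\frac{109}{10}\right)^{2}}{8} = \frac{1}{8} \cdot \frac{11881}{100} = \frac{11881}{800} \approx 14.851$)
$\left(37 - 13\right) \left(-80\right) + y = \left(37 - 13\right) \left(-80\right) + \frac{11881}{800} = 24 \left(-80\right) + \frac{11881}{800} = -1920 + \frac{11881}{800} = - \frac{1524119}{800}$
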